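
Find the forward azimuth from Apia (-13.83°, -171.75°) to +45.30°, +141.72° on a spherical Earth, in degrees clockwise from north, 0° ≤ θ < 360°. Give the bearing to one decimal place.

327.6°

Δλ = 141.72 − -171.75 = 313.47°; wrapped into (−180°, 180°]: -46.53°.
θ = atan2( sin Δλ · cos φ₂ , cos φ₁ · sin φ₂ − sin φ₁ · cos φ₂ · cos Δλ )
  = atan2(-0.51048, 0.80587) = -32.352° → normalised to [0°, 360°): 327.648°.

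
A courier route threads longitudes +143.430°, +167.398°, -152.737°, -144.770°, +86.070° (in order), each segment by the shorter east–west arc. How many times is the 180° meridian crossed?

Leg 1: +143.430° → +167.398°, shortest Δλ = 23.968° (east) — does not cross 180°.
Leg 2: +167.398° → -152.737°, shortest Δλ = 39.865° (east) — crosses 180°.
Leg 3: -152.737° → -144.770°, shortest Δλ = 7.967° (east) — does not cross 180°.
Leg 4: -144.770° → +86.070°, shortest Δλ = -129.16° (west) — crosses 180°.
Total crossings: 2.

2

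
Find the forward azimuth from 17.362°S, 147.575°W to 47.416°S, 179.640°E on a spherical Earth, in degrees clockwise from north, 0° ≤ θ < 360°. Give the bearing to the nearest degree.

215°

Δλ = 179.640 − -147.575 = 327.215°; wrapped into (−180°, 180°]: -32.785°.
θ = atan2( sin Δλ · cos φ₂ , cos φ₁ · sin φ₂ − sin φ₁ · cos φ₂ · cos Δλ )
  = atan2(-0.36641, -0.53298) = -145.493° → normalised to [0°, 360°): 214.507°.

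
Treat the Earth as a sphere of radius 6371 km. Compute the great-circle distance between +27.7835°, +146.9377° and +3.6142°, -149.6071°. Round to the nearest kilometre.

7218 km

Δλ = -149.6071 − 146.9377 = -296.5448°; wrapped into (−180°, 180°]: 63.4552°.
Δφ = 3.6142 − 27.7835 = -24.1693°.
a = sin²(Δφ/2) + cos φ₁ · cos φ₂ · sin²(Δλ/2) = 0.288013.
c = 2·atan2(√a, √(1−a)) = 1.13297 rad → d = 6371·c ≈ 7218.13 km.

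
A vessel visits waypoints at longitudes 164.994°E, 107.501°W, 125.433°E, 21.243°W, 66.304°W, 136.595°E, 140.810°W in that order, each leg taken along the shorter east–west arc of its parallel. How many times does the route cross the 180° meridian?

Leg 1: +164.994° → -107.501°, shortest Δλ = 87.505° (east) — crosses 180°.
Leg 2: -107.501° → +125.433°, shortest Δλ = -127.066° (west) — crosses 180°.
Leg 3: +125.433° → -21.243°, shortest Δλ = -146.676° (west) — does not cross 180°.
Leg 4: -21.243° → -66.304°, shortest Δλ = -45.061° (west) — does not cross 180°.
Leg 5: -66.304° → +136.595°, shortest Δλ = -157.101° (west) — crosses 180°.
Leg 6: +136.595° → -140.810°, shortest Δλ = 82.595° (east) — crosses 180°.
Total crossings: 4.

4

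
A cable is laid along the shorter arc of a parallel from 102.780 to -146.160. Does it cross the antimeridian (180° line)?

Naïve |-146.160 − 102.780| = 248.94° > 180°, so the shorter arc goes the other way round — across 180°.
Signed shortest Δλ = ((-146.160 − 102.780 + 180) mod 360) − 180 = 111.06°.
Going east by 111.06° from +102.780° passes through 180° before reaching -146.160°.

Yes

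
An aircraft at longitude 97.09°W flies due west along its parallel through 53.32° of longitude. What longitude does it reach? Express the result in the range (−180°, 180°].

150.41°W

Start at -97.09°; shift −53.32° → -150.41°.
-150.41° already lies in (−180°, 180°].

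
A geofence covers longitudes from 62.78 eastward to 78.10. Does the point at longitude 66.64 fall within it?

Yes

Band width going east from +62.78° to +78.10°: ((78.10 − 62.78) mod 360) = 15.32°.
Offset of +66.64° east of the west edge: ((66.64 − 62.78) mod 360) = 3.86°.
3.86° ≤ 15.32° ⇒ inside.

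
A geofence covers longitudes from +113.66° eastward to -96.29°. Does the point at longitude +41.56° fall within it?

Band width going east from +113.66° to -96.29°: ((-96.29 − 113.66) mod 360) = 150.05°.
Offset of +41.56° east of the west edge: ((41.56 − 113.66) mod 360) = 287.90°.
287.90° > 150.05° ⇒ outside.

No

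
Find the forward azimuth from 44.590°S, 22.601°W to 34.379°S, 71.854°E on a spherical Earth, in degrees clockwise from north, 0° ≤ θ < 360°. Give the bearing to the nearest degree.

Δλ = 71.854 − -22.601 = 94.455°.
θ = atan2( sin Δλ · cos φ₂ , cos φ₁ · sin φ₂ − sin φ₁ · cos φ₂ · cos Δλ )
  = atan2(0.82283, -0.44713) = 118.520° → normalised to [0°, 360°): 118.520°.

119°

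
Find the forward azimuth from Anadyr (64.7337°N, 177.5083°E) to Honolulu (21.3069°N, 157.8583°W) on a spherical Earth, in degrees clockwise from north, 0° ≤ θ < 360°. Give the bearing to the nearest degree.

Δλ = -157.8583 − 177.5083 = -335.3666°; wrapped into (−180°, 180°]: 24.6334°.
θ = atan2( sin Δλ · cos φ₂ , cos φ₁ · sin φ₂ − sin φ₁ · cos φ₂ · cos Δλ )
  = atan2(0.38832, -0.61075) = 147.552° → normalised to [0°, 360°): 147.552°.

148°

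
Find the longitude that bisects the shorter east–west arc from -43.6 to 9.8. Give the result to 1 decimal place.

-16.9°

Signed shortest Δλ from -43.6° to +9.8° is +53.4°.
Midpoint longitude = -43.6° + (+53.4°)/2 = -43.6° + 26.7° = -16.9°.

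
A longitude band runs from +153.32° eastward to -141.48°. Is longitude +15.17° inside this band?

No

Band width going east from +153.32° to -141.48°: ((-141.48 − 153.32) mod 360) = 65.20°.
Offset of +15.17° east of the west edge: ((15.17 − 153.32) mod 360) = 221.85°.
221.85° > 65.20° ⇒ outside.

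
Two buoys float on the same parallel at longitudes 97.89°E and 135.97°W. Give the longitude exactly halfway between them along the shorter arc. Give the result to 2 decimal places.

160.96°E

Signed shortest Δλ from +97.89° to -135.97° is +126.14°.
Midpoint longitude = +97.89° + (+126.14°)/2 = +97.89° + 63.07° = +160.96°.
(The naïve average (+97.89 + -135.97)/2 = -19.04° is on the wrong side of the globe.)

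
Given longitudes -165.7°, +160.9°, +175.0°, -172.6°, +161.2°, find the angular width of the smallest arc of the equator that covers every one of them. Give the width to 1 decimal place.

Sort the longitudes: -172.6°, -165.7°, +160.9°, +161.2°, +175.0°.
Eastward gaps between consecutive values (wrapping around): 6.9°, 326.6°, 0.3°, 13.8°, 12.4°.
Largest gap = 326.6° ⇒ minimal covering band is its complement: 360° − 326.6° = 33.4°.
Band runs from +160.9° eastward to -165.7°, crossing the antimeridian.

33.4°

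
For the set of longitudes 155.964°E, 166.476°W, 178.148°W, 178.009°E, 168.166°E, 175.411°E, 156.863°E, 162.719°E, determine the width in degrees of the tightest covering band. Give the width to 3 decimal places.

Sort the longitudes: -178.148°, -166.476°, +155.964°, +156.863°, +162.719°, +168.166°, +175.411°, +178.009°.
Eastward gaps between consecutive values (wrapping around): 11.672°, 322.440°, 0.899°, 5.856°, 5.447°, 7.245°, 2.598°, 3.843°.
Largest gap = 322.440° ⇒ minimal covering band is its complement: 360° − 322.440° = 37.560°.
Band runs from +155.964° eastward to -166.476°, crossing the antimeridian.

37.560°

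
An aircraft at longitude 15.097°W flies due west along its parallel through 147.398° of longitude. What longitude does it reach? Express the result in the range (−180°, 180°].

Start at -15.097°; shift −147.398° → -162.495°.
-162.495° already lies in (−180°, 180°].

162.495°W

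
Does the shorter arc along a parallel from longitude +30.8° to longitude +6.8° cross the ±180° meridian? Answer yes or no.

No

Signed shortest Δλ = ((6.8 − 30.8 + 180) mod 360) − 180 = -24.0°.
Going west by 24.0° from +30.8° reaches +6.8° without touching 180°.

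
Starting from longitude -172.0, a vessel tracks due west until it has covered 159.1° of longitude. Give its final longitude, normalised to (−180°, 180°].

+28.9°

Start at -172.0°; shift −159.1° → -331.1°.
-331.1° lies outside (−180°, 180°]; add 360° → +28.9°.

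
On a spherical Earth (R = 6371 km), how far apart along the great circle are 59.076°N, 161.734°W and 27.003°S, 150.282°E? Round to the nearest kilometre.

Δλ = 150.282 − -161.734 = 312.016°; wrapped into (−180°, 180°]: -47.984°.
Δφ = -27.003 − 59.076 = -86.079°.
a = sin²(Δφ/2) + cos φ₁ · cos φ₂ · sin²(Δλ/2) = 0.541511.
c = 2·atan2(√a, √(1−a)) = 1.65391 rad → d = 6371·c ≈ 10537.08 km.

10537 km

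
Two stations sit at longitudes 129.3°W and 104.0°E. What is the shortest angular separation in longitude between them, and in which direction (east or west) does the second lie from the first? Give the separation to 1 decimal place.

126.7° west

Raw difference: 104.0 − -129.3 = 233.3°.
Normalise into (−180°, 180°]: 233.3° − 360° = -126.7°.
Negative ⇒ the second point lies to the west; separation 126.7°.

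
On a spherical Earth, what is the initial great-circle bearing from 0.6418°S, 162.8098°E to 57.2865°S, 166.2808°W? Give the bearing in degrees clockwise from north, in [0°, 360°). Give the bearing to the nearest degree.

162°

Δλ = -166.2808 − 162.8098 = -329.0906°; wrapped into (−180°, 180°]: 30.9094°.
θ = atan2( sin Δλ · cos φ₂ , cos φ₁ · sin φ₂ − sin φ₁ · cos φ₂ · cos Δλ )
  = atan2(0.27761, -0.83614) = 161.633° → normalised to [0°, 360°): 161.633°.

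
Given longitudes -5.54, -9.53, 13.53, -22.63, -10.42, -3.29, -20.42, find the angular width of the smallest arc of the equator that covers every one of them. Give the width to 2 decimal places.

36.16°

Sort the longitudes: -22.63°, -20.42°, -10.42°, -9.53°, -5.54°, -3.29°, +13.53°.
Eastward gaps between consecutive values (wrapping around): 2.21°, 10.00°, 0.89°, 3.99°, 2.25°, 16.82°, 323.84°.
Largest gap = 323.84° ⇒ minimal covering band is its complement: 360° − 323.84° = 36.16°.
Band runs from -22.63° eastward to +13.53°.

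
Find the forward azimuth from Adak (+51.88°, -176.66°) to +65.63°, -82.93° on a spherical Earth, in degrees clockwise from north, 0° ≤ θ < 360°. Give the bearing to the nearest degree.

35°

Δλ = -82.93 − -176.66 = 93.73°.
θ = atan2( sin Δλ · cos φ₂ , cos φ₁ · sin φ₂ − sin φ₁ · cos φ₂ · cos Δλ )
  = atan2(0.41175, 0.58343) = 35.213° → normalised to [0°, 360°): 35.213°.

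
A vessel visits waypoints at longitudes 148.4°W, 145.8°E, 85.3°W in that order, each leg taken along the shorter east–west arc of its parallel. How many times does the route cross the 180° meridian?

2

Leg 1: -148.4° → +145.8°, shortest Δλ = -65.8° (west) — crosses 180°.
Leg 2: +145.8° → -85.3°, shortest Δλ = 128.9° (east) — crosses 180°.
Total crossings: 2.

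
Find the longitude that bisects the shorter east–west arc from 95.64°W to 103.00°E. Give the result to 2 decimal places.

Signed shortest Δλ from -95.64° to +103.00° is -161.36°.
Midpoint longitude = -95.64° + (-161.36°)/2 = -95.64° − 80.68° = -176.32°.
(The naïve average (-95.64 + +103.00)/2 = 3.68° is on the wrong side of the globe.)

176.32°W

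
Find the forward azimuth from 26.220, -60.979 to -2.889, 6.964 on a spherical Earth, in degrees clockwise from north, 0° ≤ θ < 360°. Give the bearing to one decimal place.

102.8°

Δλ = 6.964 − -60.979 = 67.943°.
θ = atan2( sin Δλ · cos φ₂ , cos φ₁ · sin φ₂ − sin φ₁ · cos φ₂ · cos Δλ )
  = atan2(0.92563, -0.21092) = 102.837° → normalised to [0°, 360°): 102.837°.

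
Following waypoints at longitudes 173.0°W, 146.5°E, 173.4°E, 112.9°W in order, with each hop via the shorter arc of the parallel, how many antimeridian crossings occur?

Leg 1: -173.0° → +146.5°, shortest Δλ = -40.5° (west) — crosses 180°.
Leg 2: +146.5° → +173.4°, shortest Δλ = 26.9° (east) — does not cross 180°.
Leg 3: +173.4° → -112.9°, shortest Δλ = 73.7° (east) — crosses 180°.
Total crossings: 2.

2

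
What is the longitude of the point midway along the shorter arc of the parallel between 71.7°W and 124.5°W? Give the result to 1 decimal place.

Signed shortest Δλ from -71.7° to -124.5° is -52.8°.
Midpoint longitude = -71.7° + (-52.8°)/2 = -71.7° − 26.4° = -98.1°.

98.1°W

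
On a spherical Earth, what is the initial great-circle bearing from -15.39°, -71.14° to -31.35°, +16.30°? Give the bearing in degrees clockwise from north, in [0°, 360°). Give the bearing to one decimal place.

Δλ = 16.30 − -71.14 = 87.44°.
θ = atan2( sin Δλ · cos φ₂ , cos φ₁ · sin φ₂ − sin φ₁ · cos φ₂ · cos Δλ )
  = atan2(0.85315, -0.49149) = 119.945° → normalised to [0°, 360°): 119.945°.

119.9°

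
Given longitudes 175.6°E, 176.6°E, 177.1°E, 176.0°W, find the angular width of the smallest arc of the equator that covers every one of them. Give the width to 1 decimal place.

8.4°

Sort the longitudes: -176.0°, +175.6°, +176.6°, +177.1°.
Eastward gaps between consecutive values (wrapping around): 351.6°, 1.0°, 0.5°, 6.9°.
Largest gap = 351.6° ⇒ minimal covering band is its complement: 360° − 351.6° = 8.4°.
Band runs from +175.6° eastward to -176.0°, crossing the antimeridian.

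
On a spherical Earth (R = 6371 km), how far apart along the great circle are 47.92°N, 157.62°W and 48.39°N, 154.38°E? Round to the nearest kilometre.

3502 km

Δλ = 154.38 − -157.62 = 312.00°; wrapped into (−180°, 180°]: -48.00°.
Δφ = 48.39 − 47.92 = 0.47°.
a = sin²(Δφ/2) + cos φ₁ · cos φ₂ · sin²(Δλ/2) = 0.073640.
c = 2·atan2(√a, √(1−a)) = 0.54963 rad → d = 6371·c ≈ 3501.67 km.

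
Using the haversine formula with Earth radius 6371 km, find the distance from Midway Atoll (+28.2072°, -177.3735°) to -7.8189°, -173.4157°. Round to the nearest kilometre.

4028 km

Δλ = -173.4157 − -177.3735 = 3.9578°.
Δφ = -7.8189 − 28.2072 = -36.0261°.
a = sin²(Δφ/2) + cos φ₁ · cos φ₂ · sin²(Δλ/2) = 0.096666.
c = 2·atan2(√a, √(1−a)) = 0.63231 rad → d = 6371·c ≈ 4028.42 km.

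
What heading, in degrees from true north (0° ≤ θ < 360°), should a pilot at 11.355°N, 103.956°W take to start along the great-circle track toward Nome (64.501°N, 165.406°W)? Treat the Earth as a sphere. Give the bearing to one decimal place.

Δλ = -165.406 − -103.956 = -61.450°.
θ = atan2( sin Δλ · cos φ₂ , cos φ₁ · sin φ₂ − sin φ₁ · cos φ₂ · cos Δλ )
  = atan2(-0.37815, 0.84442) = -24.124° → normalised to [0°, 360°): 335.876°.

335.9°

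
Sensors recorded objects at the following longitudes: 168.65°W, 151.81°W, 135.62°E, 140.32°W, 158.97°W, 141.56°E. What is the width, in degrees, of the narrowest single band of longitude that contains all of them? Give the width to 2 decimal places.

Sort the longitudes: -168.65°, -158.97°, -151.81°, -140.32°, +135.62°, +141.56°.
Eastward gaps between consecutive values (wrapping around): 9.68°, 7.16°, 11.49°, 275.94°, 5.94°, 49.79°.
Largest gap = 275.94° ⇒ minimal covering band is its complement: 360° − 275.94° = 84.06°.
Band runs from +135.62° eastward to -140.32°, crossing the antimeridian.

84.06°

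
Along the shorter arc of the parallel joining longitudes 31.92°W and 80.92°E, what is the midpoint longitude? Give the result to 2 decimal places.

24.50°E

Signed shortest Δλ from -31.92° to +80.92° is +112.84°.
Midpoint longitude = -31.92° + (+112.84°)/2 = -31.92° + 56.42° = +24.50°.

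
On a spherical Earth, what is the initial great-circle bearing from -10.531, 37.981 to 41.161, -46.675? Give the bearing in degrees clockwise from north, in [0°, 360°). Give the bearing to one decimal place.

Δλ = -46.675 − 37.981 = -84.656°.
θ = atan2( sin Δλ · cos φ₂ , cos φ₁ · sin φ₂ − sin φ₁ · cos φ₂ · cos Δλ )
  = atan2(-0.74959, 0.65991) = -48.641° → normalised to [0°, 360°): 311.359°.

311.4°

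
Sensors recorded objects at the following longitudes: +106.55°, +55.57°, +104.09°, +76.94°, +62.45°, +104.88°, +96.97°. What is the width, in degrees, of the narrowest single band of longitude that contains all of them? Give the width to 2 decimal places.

50.98°

Sort the longitudes: +55.57°, +62.45°, +76.94°, +96.97°, +104.09°, +104.88°, +106.55°.
Eastward gaps between consecutive values (wrapping around): 6.88°, 14.49°, 20.03°, 7.12°, 0.79°, 1.67°, 309.02°.
Largest gap = 309.02° ⇒ minimal covering band is its complement: 360° − 309.02° = 50.98°.
Band runs from +55.57° eastward to +106.55°.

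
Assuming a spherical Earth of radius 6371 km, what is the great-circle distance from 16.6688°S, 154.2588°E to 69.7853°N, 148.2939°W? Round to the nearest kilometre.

10588 km

Δλ = -148.2939 − 154.2588 = -302.5527°; wrapped into (−180°, 180°]: 57.4473°.
Δφ = 69.7853 − -16.6688 = 86.4541°.
a = sin²(Δφ/2) + cos φ₁ · cos φ₂ · sin²(Δλ/2) = 0.545529.
c = 2·atan2(√a, √(1−a)) = 1.66198 rad → d = 6371·c ≈ 10588.48 km.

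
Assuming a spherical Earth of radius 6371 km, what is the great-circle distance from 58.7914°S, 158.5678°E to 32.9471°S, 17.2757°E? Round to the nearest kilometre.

9204 km

Δλ = 17.2757 − 158.5678 = -141.2921°.
Δφ = -32.9471 − -58.7914 = 25.8443°.
a = sin²(Δφ/2) + cos φ₁ · cos φ₂ · sin²(Δλ/2) = 0.437075.
c = 2·atan2(√a, √(1−a)) = 1.44461 rad → d = 6371·c ≈ 9203.63 km.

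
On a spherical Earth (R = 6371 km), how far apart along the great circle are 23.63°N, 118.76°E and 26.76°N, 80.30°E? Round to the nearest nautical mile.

2090 nmi

Δλ = 80.30 − 118.76 = -38.46°.
Δφ = 26.76 − 23.63 = 3.13°.
a = sin²(Δφ/2) + cos φ₁ · cos φ₂ · sin²(Δλ/2) = 0.089485.
c = 2·atan2(√a, √(1−a)) = 0.60758 rad → d = 6371·c ≈ 3870.92 km ≈ 2090.13 nmi.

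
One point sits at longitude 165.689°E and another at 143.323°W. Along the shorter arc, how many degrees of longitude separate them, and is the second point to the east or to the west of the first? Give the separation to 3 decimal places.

Raw difference: -143.323 − 165.689 = -309.012°.
Normalise into (−180°, 180°]: -309.012° + 360° = 50.988°.
Positive ⇒ the second point lies to the east; separation 50.988°.

50.988° east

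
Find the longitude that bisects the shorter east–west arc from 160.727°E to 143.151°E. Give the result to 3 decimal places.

Signed shortest Δλ from +160.727° to +143.151° is -17.576°.
Midpoint longitude = +160.727° + (-17.576°)/2 = +160.727° − 8.788° = +151.939°.

151.939°E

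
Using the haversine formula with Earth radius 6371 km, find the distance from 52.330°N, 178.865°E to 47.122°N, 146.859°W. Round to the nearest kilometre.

Δλ = -146.859 − 178.865 = -325.724°; wrapped into (−180°, 180°]: 34.276°.
Δφ = 47.122 − 52.330 = -5.208°.
a = sin²(Δφ/2) + cos φ₁ · cos φ₂ · sin²(Δλ/2) = 0.038171.
c = 2·atan2(√a, √(1−a)) = 0.39328 rad → d = 6371·c ≈ 2505.59 km.

2506 km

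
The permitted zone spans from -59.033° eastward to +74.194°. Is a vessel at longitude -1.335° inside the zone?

Yes

Band width going east from -59.033° to +74.194°: ((74.194 − -59.033) mod 360) = 133.227°.
Offset of -1.335° east of the west edge: ((-1.335 − -59.033) mod 360) = 57.698°.
57.698° ≤ 133.227° ⇒ inside.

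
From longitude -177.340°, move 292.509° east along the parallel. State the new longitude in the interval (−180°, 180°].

Start at -177.340°; shift +292.509° → +115.169°.
+115.169° already lies in (−180°, 180°].

+115.169°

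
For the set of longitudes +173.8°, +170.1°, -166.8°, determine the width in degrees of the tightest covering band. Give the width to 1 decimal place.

23.1°

Sort the longitudes: -166.8°, +170.1°, +173.8°.
Eastward gaps between consecutive values (wrapping around): 336.9°, 3.7°, 19.4°.
Largest gap = 336.9° ⇒ minimal covering band is its complement: 360° − 336.9° = 23.1°.
Band runs from +170.1° eastward to -166.8°, crossing the antimeridian.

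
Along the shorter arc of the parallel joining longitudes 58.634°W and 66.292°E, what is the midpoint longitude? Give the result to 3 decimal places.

3.829°E

Signed shortest Δλ from -58.634° to +66.292° is +124.926°.
Midpoint longitude = -58.634° + (+124.926°)/2 = -58.634° + 62.463° = +3.829°.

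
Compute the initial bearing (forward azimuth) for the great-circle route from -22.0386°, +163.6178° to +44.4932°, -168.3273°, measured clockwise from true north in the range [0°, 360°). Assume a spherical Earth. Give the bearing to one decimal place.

20.7°

Δλ = -168.3273 − 163.6178 = -331.9451°; wrapped into (−180°, 180°]: 28.0549°.
θ = atan2( sin Δλ · cos φ₂ , cos φ₁ · sin φ₂ − sin φ₁ · cos φ₂ · cos Δλ )
  = atan2(0.33549, 0.88583) = 20.743° → normalised to [0°, 360°): 20.743°.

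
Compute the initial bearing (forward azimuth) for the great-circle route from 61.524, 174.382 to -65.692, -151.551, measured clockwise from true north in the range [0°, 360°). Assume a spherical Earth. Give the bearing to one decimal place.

162.6°

Δλ = -151.551 − 174.382 = -325.933°; wrapped into (−180°, 180°]: 34.067°.
θ = atan2( sin Δλ · cos φ₂ , cos φ₁ · sin φ₂ − sin φ₁ · cos φ₂ · cos Δλ )
  = atan2(0.23059, -0.73426) = 162.566° → normalised to [0°, 360°): 162.566°.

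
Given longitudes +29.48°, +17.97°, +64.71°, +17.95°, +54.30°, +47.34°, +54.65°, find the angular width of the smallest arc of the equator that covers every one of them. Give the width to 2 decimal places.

Sort the longitudes: +17.95°, +17.97°, +29.48°, +47.34°, +54.30°, +54.65°, +64.71°.
Eastward gaps between consecutive values (wrapping around): 0.02°, 11.51°, 17.86°, 6.96°, 0.35°, 10.06°, 313.24°.
Largest gap = 313.24° ⇒ minimal covering band is its complement: 360° − 313.24° = 46.76°.
Band runs from +17.95° eastward to +64.71°.

46.76°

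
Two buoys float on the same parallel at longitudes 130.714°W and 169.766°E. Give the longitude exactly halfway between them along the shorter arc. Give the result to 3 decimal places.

Signed shortest Δλ from -130.714° to +169.766° is -59.520°.
Midpoint longitude = -130.714° + (-59.520°)/2 = -130.714° − 29.760° = -160.474°.
(The naïve average (-130.714 + +169.766)/2 = 19.526° is on the wrong side of the globe.)

160.474°W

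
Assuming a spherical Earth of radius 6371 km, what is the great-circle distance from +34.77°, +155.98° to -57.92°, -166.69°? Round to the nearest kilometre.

Δλ = -166.69 − 155.98 = -322.67°; wrapped into (−180°, 180°]: 37.33°.
Δφ = -57.92 − 34.77 = -92.69°.
a = sin²(Δφ/2) + cos φ₁ · cos φ₂ · sin²(Δλ/2) = 0.568150.
c = 2·atan2(√a, √(1−a)) = 1.70752 rad → d = 6371·c ≈ 10878.62 km.

10879 km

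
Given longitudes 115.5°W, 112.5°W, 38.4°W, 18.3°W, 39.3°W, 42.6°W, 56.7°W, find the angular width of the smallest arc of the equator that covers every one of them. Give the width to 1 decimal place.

97.2°

Sort the longitudes: -115.5°, -112.5°, -56.7°, -42.6°, -39.3°, -38.4°, -18.3°.
Eastward gaps between consecutive values (wrapping around): 3.0°, 55.8°, 14.1°, 3.3°, 0.9°, 20.1°, 262.8°.
Largest gap = 262.8° ⇒ minimal covering band is its complement: 360° − 262.8° = 97.2°.
Band runs from -115.5° eastward to -18.3°.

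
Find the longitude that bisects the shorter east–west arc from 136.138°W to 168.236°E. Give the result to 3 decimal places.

163.951°W

Signed shortest Δλ from -136.138° to +168.236° is -55.626°.
Midpoint longitude = -136.138° + (-55.626°)/2 = -136.138° − 27.813° = -163.951°.
(The naïve average (-136.138 + +168.236)/2 = 16.049° is on the wrong side of the globe.)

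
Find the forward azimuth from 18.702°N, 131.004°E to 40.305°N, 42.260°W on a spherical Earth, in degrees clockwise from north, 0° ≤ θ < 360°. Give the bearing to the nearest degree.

354°

Δλ = -42.260 − 131.004 = -173.264°.
θ = atan2( sin Δλ · cos φ₂ , cos φ₁ · sin φ₂ − sin φ₁ · cos φ₂ · cos Δλ )
  = atan2(-0.08945, 0.85554) = -5.969° → normalised to [0°, 360°): 354.031°.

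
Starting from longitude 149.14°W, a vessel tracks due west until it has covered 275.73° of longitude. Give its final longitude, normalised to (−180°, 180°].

64.87°W

Start at -149.14°; shift −275.73° → -424.87°.
-424.87° lies outside (−180°, 180°]; add 360° → -64.87°.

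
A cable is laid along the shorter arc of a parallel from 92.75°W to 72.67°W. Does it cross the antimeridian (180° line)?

No

Signed shortest Δλ = ((-72.67 − -92.75 + 180) mod 360) − 180 = 20.08°.
Going east by 20.08° from -92.75° reaches -72.67° without touching 180°.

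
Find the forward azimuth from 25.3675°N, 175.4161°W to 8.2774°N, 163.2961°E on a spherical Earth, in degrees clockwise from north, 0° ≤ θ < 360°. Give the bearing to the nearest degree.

234°

Δλ = 163.2961 − -175.4161 = 338.7122°; wrapped into (−180°, 180°]: -21.2878°.
θ = atan2( sin Δλ · cos φ₂ , cos φ₁ · sin φ₂ − sin φ₁ · cos φ₂ · cos Δλ )
  = atan2(-0.35927, -0.26495) = -126.407° → normalised to [0°, 360°): 233.593°.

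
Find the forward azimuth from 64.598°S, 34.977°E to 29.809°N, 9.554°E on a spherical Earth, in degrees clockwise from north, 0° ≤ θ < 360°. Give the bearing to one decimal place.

Δλ = 9.554 − 34.977 = -25.423°.
θ = atan2( sin Δλ · cos φ₂ , cos φ₁ · sin φ₂ − sin φ₁ · cos φ₂ · cos Δλ )
  = atan2(-0.37250, 0.92114) = -22.018° → normalised to [0°, 360°): 337.982°.

338.0°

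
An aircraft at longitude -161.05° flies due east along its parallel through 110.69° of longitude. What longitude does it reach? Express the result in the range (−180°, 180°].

-50.36°

Start at -161.05°; shift +110.69° → -50.36°.
-50.36° already lies in (−180°, 180°].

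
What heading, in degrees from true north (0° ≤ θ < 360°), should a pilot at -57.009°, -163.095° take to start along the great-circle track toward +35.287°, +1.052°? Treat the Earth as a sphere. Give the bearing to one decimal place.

147.1°

Δλ = 1.052 − -163.095 = 164.147°.
θ = atan2( sin Δλ · cos φ₂ , cos φ₁ · sin φ₂ − sin φ₁ · cos φ₂ · cos Δλ )
  = atan2(0.22298, -0.34406) = 147.054° → normalised to [0°, 360°): 147.054°.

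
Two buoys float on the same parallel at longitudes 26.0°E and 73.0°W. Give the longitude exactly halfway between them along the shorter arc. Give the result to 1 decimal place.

23.5°W

Signed shortest Δλ from +26.0° to -73.0° is -99.0°.
Midpoint longitude = +26.0° + (-99.0°)/2 = +26.0° − 49.5° = -23.5°.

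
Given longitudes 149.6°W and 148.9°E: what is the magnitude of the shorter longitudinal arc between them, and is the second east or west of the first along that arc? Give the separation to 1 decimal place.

Raw difference: 148.9 − -149.6 = 298.5°.
Normalise into (−180°, 180°]: 298.5° − 360° = -61.5°.
Negative ⇒ the second point lies to the west; separation 61.5°.

61.5° west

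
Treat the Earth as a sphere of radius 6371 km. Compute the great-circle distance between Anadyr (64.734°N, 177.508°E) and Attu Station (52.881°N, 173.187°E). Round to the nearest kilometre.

Δλ = 173.187 − 177.508 = -4.321°.
Δφ = 52.881 − 64.734 = -11.853°.
a = sin²(Δφ/2) + cos φ₁ · cos φ₂ · sin²(Δλ/2) = 0.011027.
c = 2·atan2(√a, √(1−a)) = 0.21041 rad → d = 6371·c ≈ 1340.51 km.

1341 km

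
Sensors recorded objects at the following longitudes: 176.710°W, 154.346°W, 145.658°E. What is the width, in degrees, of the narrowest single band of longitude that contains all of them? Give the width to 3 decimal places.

59.996°

Sort the longitudes: -176.710°, -154.346°, +145.658°.
Eastward gaps between consecutive values (wrapping around): 22.364°, 300.004°, 37.632°.
Largest gap = 300.004° ⇒ minimal covering band is its complement: 360° − 300.004° = 59.996°.
Band runs from +145.658° eastward to -154.346°, crossing the antimeridian.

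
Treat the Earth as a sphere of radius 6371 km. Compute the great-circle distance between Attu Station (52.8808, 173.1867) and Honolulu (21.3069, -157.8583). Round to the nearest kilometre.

4290 km

Δλ = -157.8583 − 173.1867 = -331.0450°; wrapped into (−180°, 180°]: 28.9550°.
Δφ = 21.3069 − 52.8808 = -31.5739°.
a = sin²(Δφ/2) + cos φ₁ · cos φ₂ · sin²(Δλ/2) = 0.109156.
c = 2·atan2(√a, √(1−a)) = 0.67343 rad → d = 6371·c ≈ 4290.42 km.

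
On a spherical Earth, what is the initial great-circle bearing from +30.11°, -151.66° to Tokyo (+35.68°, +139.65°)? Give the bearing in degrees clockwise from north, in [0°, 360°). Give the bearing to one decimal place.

295.2°

Δλ = 139.65 − -151.66 = 291.31°; wrapped into (−180°, 180°]: -68.69°.
θ = atan2( sin Δλ · cos φ₂ , cos φ₁ · sin φ₂ − sin φ₁ · cos φ₂ · cos Δλ )
  = atan2(-0.75675, 0.35647) = -64.777° → normalised to [0°, 360°): 295.223°.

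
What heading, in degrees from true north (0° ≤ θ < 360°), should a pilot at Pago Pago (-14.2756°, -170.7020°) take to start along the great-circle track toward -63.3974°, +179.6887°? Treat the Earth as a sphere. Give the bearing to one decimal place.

Δλ = 179.6887 − -170.7020 = 350.3907°; wrapped into (−180°, 180°]: -9.6093°.
θ = atan2( sin Δλ · cos φ₂ , cos φ₁ · sin φ₂ − sin φ₁ · cos φ₂ · cos Δλ )
  = atan2(-0.07475, -0.75765) = -174.365° → normalised to [0°, 360°): 185.635°.

185.6°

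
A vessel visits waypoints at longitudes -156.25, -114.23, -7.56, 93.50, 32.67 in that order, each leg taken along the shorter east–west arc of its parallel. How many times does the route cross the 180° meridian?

Leg 1: -156.25° → -114.23°, shortest Δλ = 42.02° (east) — does not cross 180°.
Leg 2: -114.23° → -7.56°, shortest Δλ = 106.67° (east) — does not cross 180°.
Leg 3: -7.56° → +93.50°, shortest Δλ = 101.06° (east) — does not cross 180°.
Leg 4: +93.50° → +32.67°, shortest Δλ = -60.83° (west) — does not cross 180°.
Total crossings: 0.

0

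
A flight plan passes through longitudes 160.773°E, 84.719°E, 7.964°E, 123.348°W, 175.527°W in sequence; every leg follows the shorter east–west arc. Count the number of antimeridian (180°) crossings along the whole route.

0

Leg 1: +160.773° → +84.719°, shortest Δλ = -76.054° (west) — does not cross 180°.
Leg 2: +84.719° → +7.964°, shortest Δλ = -76.755° (west) — does not cross 180°.
Leg 3: +7.964° → -123.348°, shortest Δλ = -131.312° (west) — does not cross 180°.
Leg 4: -123.348° → -175.527°, shortest Δλ = -52.179° (west) — does not cross 180°.
Total crossings: 0.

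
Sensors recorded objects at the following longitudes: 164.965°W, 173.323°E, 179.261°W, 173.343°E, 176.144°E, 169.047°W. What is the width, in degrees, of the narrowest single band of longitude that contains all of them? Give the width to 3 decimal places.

21.712°

Sort the longitudes: -179.261°, -169.047°, -164.965°, +173.323°, +173.343°, +176.144°.
Eastward gaps between consecutive values (wrapping around): 10.214°, 4.082°, 338.288°, 0.020°, 2.801°, 4.595°.
Largest gap = 338.288° ⇒ minimal covering band is its complement: 360° − 338.288° = 21.712°.
Band runs from +173.323° eastward to -164.965°, crossing the antimeridian.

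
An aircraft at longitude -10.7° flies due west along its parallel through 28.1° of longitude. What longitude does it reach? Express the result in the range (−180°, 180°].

-38.8°

Start at -10.7°; shift −28.1° → -38.8°.
-38.8° already lies in (−180°, 180°].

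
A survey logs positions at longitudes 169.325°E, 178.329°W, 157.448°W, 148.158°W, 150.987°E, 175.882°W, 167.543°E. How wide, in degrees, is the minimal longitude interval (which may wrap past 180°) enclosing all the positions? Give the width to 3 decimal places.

Sort the longitudes: -178.329°, -175.882°, -157.448°, -148.158°, +150.987°, +167.543°, +169.325°.
Eastward gaps between consecutive values (wrapping around): 2.447°, 18.434°, 9.290°, 299.145°, 16.556°, 1.782°, 12.346°.
Largest gap = 299.145° ⇒ minimal covering band is its complement: 360° − 299.145° = 60.855°.
Band runs from +150.987° eastward to -148.158°, crossing the antimeridian.

60.855°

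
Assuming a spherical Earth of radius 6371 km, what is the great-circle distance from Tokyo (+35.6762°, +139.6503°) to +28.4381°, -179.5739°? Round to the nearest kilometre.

3897 km

Δλ = -179.5739 − 139.6503 = -319.2242°; wrapped into (−180°, 180°]: 40.7758°.
Δφ = 28.4381 − 35.6762 = -7.2381°.
a = sin²(Δφ/2) + cos φ₁ · cos φ₂ · sin²(Δλ/2) = 0.090676.
c = 2·atan2(√a, √(1−a)) = 0.61174 rad → d = 6371·c ≈ 3897.41 km.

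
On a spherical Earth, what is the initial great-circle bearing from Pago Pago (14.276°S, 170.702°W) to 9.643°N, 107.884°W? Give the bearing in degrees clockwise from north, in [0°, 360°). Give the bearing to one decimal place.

Δλ = -107.884 − -170.702 = 62.818°.
θ = atan2( sin Δλ · cos φ₂ , cos φ₁ · sin φ₂ − sin φ₁ · cos φ₂ · cos Δλ )
  = atan2(0.87699, 0.27339) = 72.686° → normalised to [0°, 360°): 72.686°.

72.7°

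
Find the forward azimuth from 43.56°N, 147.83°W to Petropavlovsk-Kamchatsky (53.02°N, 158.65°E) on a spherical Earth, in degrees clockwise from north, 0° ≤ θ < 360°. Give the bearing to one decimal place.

Δλ = 158.65 − -147.83 = 306.48°; wrapped into (−180°, 180°]: -53.52°.
θ = atan2( sin Δλ · cos φ₂ , cos φ₁ · sin φ₂ − sin φ₁ · cos φ₂ · cos Δλ )
  = atan2(-0.48367, 0.33243) = -55.499° → normalised to [0°, 360°): 304.501°.

304.5°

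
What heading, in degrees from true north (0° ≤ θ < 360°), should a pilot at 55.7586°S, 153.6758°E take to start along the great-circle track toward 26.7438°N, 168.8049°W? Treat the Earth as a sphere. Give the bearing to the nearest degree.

33°

Δλ = -168.8049 − 153.6758 = -322.4807°; wrapped into (−180°, 180°]: 37.5193°.
θ = atan2( sin Δλ · cos φ₂ , cos φ₁ · sin φ₂ − sin φ₁ · cos φ₂ · cos Δλ )
  = atan2(0.54388, 0.83874) = 32.961° → normalised to [0°, 360°): 32.961°.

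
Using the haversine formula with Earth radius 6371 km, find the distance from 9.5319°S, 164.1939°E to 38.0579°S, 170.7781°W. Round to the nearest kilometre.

Δλ = -170.7781 − 164.1939 = -334.9720°; wrapped into (−180°, 180°]: 25.0280°.
Δφ = -38.0579 − -9.5319 = -28.5260°.
a = sin²(Δφ/2) + cos φ₁ · cos φ₂ · sin²(Δλ/2) = 0.097157.
c = 2·atan2(√a, √(1−a)) = 0.63396 rad → d = 6371·c ≈ 4038.98 km.

4039 km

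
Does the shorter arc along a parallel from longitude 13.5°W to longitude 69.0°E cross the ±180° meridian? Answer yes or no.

Signed shortest Δλ = ((69.0 − -13.5 + 180) mod 360) − 180 = 82.5°.
Going east by 82.5° from -13.5° reaches +69.0° without touching 180°.

No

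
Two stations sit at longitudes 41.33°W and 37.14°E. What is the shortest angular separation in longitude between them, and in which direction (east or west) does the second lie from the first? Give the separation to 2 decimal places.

78.47° east

Raw difference: 37.14 − -41.33 = 78.47°.
Normalise into (−180°, 180°]: 78.47° stays 78.47°.
Positive ⇒ the second point lies to the east; separation 78.47°.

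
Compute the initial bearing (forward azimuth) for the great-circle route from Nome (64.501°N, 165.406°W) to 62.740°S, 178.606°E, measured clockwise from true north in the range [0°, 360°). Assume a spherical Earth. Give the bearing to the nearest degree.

Δλ = 178.606 − -165.406 = 344.012°; wrapped into (−180°, 180°]: -15.988°.
θ = atan2( sin Δλ · cos φ₂ , cos φ₁ · sin φ₂ − sin φ₁ · cos φ₂ · cos Δλ )
  = atan2(-0.12616, -0.78011) = -170.814° → normalised to [0°, 360°): 189.186°.

189°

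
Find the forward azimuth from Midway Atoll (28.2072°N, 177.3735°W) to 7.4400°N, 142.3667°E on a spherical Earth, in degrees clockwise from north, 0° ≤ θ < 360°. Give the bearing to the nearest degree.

249°

Δλ = 142.3667 − -177.3735 = 319.7402°; wrapped into (−180°, 180°]: -40.2598°.
θ = atan2( sin Δλ · cos φ₂ , cos φ₁ · sin φ₂ − sin φ₁ · cos φ₂ · cos Δλ )
  = atan2(-0.64081, -0.24355) = -110.810° → normalised to [0°, 360°): 249.190°.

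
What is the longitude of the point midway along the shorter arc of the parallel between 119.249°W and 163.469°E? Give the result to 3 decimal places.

Signed shortest Δλ from -119.249° to +163.469° is -77.282°.
Midpoint longitude = -119.249° + (-77.282°)/2 = -119.249° − 38.641° = -157.890°.
(The naïve average (-119.249 + +163.469)/2 = 22.11° is on the wrong side of the globe.)

157.890°W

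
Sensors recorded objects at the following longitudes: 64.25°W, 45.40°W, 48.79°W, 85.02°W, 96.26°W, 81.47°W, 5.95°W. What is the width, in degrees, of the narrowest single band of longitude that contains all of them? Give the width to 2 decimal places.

90.31°

Sort the longitudes: -96.26°, -85.02°, -81.47°, -64.25°, -48.79°, -45.40°, -5.95°.
Eastward gaps between consecutive values (wrapping around): 11.24°, 3.55°, 17.22°, 15.46°, 3.39°, 39.45°, 269.69°.
Largest gap = 269.69° ⇒ minimal covering band is its complement: 360° − 269.69° = 90.31°.
Band runs from -96.26° eastward to -5.95°.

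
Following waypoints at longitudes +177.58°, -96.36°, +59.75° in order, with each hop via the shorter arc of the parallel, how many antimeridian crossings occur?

Leg 1: +177.58° → -96.36°, shortest Δλ = 86.06° (east) — crosses 180°.
Leg 2: -96.36° → +59.75°, shortest Δλ = 156.11° (east) — does not cross 180°.
Total crossings: 1.

1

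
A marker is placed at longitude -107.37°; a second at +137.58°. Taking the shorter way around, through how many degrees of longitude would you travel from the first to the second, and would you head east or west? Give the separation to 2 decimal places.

Raw difference: 137.58 − -107.37 = 244.95°.
Normalise into (−180°, 180°]: 244.95° − 360° = -115.05°.
Negative ⇒ the second point lies to the west; separation 115.05°.

115.05° west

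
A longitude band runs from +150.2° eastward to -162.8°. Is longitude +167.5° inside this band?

Band width going east from +150.2° to -162.8°: ((-162.8 − 150.2) mod 360) = 47.0°.
Offset of +167.5° east of the west edge: ((167.5 − 150.2) mod 360) = 17.3°.
17.3° ≤ 47.0° ⇒ inside.

Yes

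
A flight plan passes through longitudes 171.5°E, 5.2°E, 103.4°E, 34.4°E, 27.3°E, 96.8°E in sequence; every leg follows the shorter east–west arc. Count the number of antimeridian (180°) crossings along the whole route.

Leg 1: +171.5° → +5.2°, shortest Δλ = -166.3° (west) — does not cross 180°.
Leg 2: +5.2° → +103.4°, shortest Δλ = 98.2° (east) — does not cross 180°.
Leg 3: +103.4° → +34.4°, shortest Δλ = -69.0° (west) — does not cross 180°.
Leg 4: +34.4° → +27.3°, shortest Δλ = -7.1° (west) — does not cross 180°.
Leg 5: +27.3° → +96.8°, shortest Δλ = 69.5° (east) — does not cross 180°.
Total crossings: 0.

0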